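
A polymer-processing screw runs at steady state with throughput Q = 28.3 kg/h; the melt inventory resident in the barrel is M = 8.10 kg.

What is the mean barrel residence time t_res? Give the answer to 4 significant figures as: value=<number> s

Convert throughput: Q = 28.3 kg/h = 28.3/3600 = 0.00786111 kg/s
Mean residence time: t_res = M/Q_s = 8.10 kg / 0.00786111 kg/s = 1030.39 s

value=1030. s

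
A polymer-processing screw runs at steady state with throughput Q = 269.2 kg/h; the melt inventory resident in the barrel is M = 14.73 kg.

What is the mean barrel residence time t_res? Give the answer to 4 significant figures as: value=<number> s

value=197.0 s

Throughput in SI: Q_s = 269.2 kg/h ÷ 3600 s/h = 0.0747778 kg/s
Mean residence time: t_res = M/Q_s = 14.73 kg / 0.0747778 kg/s = 196.984 s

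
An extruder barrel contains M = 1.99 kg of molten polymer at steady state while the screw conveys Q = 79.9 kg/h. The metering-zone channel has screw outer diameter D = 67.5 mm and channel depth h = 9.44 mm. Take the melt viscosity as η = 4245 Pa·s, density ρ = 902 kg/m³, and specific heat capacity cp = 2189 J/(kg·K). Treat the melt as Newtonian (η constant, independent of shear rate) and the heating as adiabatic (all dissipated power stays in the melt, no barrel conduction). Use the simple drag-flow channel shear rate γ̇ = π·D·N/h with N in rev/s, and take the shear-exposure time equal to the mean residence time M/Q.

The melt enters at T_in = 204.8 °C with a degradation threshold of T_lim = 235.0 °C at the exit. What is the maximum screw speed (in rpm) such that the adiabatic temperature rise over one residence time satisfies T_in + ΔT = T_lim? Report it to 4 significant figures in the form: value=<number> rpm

Throughput in SI: Q_s = 79.9 kg/h ÷ 3600 s/h = 0.0221944 kg/s
Mean residence time: t_res = M/Q_s = 1.99 kg / 0.0221944 kg/s = 89.6621 s
Geometry in SI: D = 67.5 mm → 0.0675 m, h = 9.44 mm → 0.00944 m
ΔT_a = T_lim − T_in = 235.0 − 204.8 = 30.2 K
γ̇_max² = ΔT_a·ρ·cp/(η·t_res) = 30.2·902·2189/(4245·89.6621) = 156.665 s⁻²
γ̇_max = sqrt(156.665) = 12.5166 s⁻¹
N_max = γ̇_max h / (πD) = 12.5166·0.00944/(π·0.0675) = 0.557192 rev/s → ×60 = 33.4315 rpm

value=33.43 rpm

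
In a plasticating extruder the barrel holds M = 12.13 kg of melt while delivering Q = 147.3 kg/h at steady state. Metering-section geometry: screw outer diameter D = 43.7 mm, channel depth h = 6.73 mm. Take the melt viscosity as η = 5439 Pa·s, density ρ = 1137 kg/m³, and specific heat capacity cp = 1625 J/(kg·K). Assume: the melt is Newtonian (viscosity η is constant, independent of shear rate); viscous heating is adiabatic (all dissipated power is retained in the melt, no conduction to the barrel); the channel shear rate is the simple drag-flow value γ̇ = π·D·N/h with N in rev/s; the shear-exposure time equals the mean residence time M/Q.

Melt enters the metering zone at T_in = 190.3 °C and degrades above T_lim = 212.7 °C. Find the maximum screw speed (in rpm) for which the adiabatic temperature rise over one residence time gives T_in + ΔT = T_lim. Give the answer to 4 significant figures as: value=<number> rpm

value=14.90 rpm

Convert throughput: Q = 147.3 kg/h = 147.3/3600 = 0.0409167 kg/s
Mean residence time: t_res = M/Q_s = 12.13 kg / 0.0409167 kg/s = 296.456 s
Convert to metres: D = 0.0437 m, h = 0.00673 m
ΔT_a = T_lim − T_in = 212.7 − 190.3 = 22.4 K
Invert ΔT = ηγ̇²t_res/(ρcp) for γ̇: γ̇_max² = ΔT_a ρ cp / (η t_res) = 22.4·1137·1625 / (5439·296.456) = 25.6674 s⁻²
γ̇_max = √25.6674 = 5.0663 s⁻¹
Solve γ̇ = πDN/h for N: N_max = γ̇_max·h/(π·D) = 5.0663 × 0.00673 / (π × 0.0437) = 0.248356 rev/s = 14.9014 rpm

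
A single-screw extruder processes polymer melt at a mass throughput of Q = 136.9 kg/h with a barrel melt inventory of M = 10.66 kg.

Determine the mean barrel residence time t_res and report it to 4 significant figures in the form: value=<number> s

value=280.3 s

Convert throughput: Q = 136.9 kg/h = 136.9/3600 = 0.0380278 kg/s
t_res = M / Q_s = 10.66 ÷ 0.0380278 = 280.321 s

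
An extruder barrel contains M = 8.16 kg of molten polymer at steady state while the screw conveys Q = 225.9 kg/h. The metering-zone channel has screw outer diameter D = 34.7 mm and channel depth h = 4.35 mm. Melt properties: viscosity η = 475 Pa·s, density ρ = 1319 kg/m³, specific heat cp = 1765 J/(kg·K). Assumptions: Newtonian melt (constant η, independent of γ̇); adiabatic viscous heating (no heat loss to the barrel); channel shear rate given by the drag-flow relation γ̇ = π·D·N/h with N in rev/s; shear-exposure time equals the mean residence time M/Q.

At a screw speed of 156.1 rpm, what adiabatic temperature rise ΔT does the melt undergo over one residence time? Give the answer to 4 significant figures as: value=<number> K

value=112.8 K

Throughput in SI: Q_s = 225.9 kg/h ÷ 3600 s/h = 0.06275 kg/s
t_res = M / Q_s = 8.16 / 0.06275 = 130.04 s
Convert to SI: D = 0.0347 m, h = 0.00435 m, N = 156.1/60 = 2.60167 rev/s
γ̇ = π D N / h = (π)(0.0347)(2.60167) / 0.00435 = 65.1991 s⁻¹
ΔT = η·γ̇²·t_res/(ρ·cp) = [475 × 65.1991² × 130.04] / [1319 × 1765] = 112.788 K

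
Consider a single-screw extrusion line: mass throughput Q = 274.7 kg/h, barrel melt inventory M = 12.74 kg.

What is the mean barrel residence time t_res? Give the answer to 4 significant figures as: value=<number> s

Throughput in SI: Q_s = 274.7 kg/h ÷ 3600 s/h = 0.0763056 kg/s
t_res = M / Q_s = 12.74 ÷ 0.0763056 = 166.96 s

value=167.0 s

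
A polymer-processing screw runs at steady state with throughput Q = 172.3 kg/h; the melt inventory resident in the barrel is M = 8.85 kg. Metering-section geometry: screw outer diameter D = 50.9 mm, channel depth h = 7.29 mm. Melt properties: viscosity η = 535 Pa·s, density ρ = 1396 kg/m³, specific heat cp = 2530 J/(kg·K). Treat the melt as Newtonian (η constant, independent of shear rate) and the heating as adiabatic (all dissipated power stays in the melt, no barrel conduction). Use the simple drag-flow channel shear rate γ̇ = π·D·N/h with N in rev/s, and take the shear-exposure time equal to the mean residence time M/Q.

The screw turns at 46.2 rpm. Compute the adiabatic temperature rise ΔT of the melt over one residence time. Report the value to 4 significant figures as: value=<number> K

value=7.990 K

Throughput in SI: Q_s = 172.3 kg/h ÷ 3600 s/h = 0.0478611 kg/s
t_res = M / Q_s = 8.85 / 0.0478611 = 184.91 s
Geometry in metres: D = 50.9 mm → 0.0509 m, h = 7.29 mm → 0.00729 m; screw speed N = 46.2 rpm = 0.77 rev/s
γ̇ = π·D·N / h = π · 0.0509 · 0.77 / 0.00729 = 16.89 s⁻¹
ΔT = η·γ̇²·t_res/(ρ·cp) = [535 × 16.89² × 184.91] / [1396 × 2530] = 7.99043 K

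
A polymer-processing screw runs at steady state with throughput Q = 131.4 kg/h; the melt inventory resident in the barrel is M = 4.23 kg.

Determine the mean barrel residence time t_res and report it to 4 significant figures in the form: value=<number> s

Q_s = Q / 3600 = 131.4 / 3600 = 0.0365 kg/s
t_res = M / Q_s = 4.23 ÷ 0.0365 = 115.89 s

value=115.9 s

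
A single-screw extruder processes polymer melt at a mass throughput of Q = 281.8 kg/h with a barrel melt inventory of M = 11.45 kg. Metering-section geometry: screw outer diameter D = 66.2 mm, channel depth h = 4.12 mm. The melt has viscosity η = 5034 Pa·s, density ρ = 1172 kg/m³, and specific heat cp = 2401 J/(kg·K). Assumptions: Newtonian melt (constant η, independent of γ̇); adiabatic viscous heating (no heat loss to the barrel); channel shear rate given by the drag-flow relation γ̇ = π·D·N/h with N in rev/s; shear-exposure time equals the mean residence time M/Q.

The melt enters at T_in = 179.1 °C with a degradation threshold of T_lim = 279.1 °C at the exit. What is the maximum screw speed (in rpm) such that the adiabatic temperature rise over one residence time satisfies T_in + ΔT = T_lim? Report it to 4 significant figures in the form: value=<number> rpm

Q_s = Q / 3600 = 281.8 / 3600 = 0.0782778 kg/s
t_res = M / Q_s = 11.45 / 0.0782778 = 146.274 s
D = 66.2 mm = 0.0662 m;  h = 4.12 mm = 0.00412 m
ΔT_a = T_lim − T_in = 279.1 °C − 179.1 °C = 100 K
Invert ΔT = ηγ̇²t_res/(ρcp) for γ̇: γ̇_max² = ΔT_a ρ cp / (η t_res) = 100·1172·2401 / (5034·146.274) = 382.155 s⁻²
γ̇_max = √382.155 = 19.5488 s⁻¹
N_max = γ̇_max·h / (π·D) = 19.5488 · 0.00412 / (π · 0.0662) = 0.387266 rev/s = 23.2359 rpm

value=23.24 rpm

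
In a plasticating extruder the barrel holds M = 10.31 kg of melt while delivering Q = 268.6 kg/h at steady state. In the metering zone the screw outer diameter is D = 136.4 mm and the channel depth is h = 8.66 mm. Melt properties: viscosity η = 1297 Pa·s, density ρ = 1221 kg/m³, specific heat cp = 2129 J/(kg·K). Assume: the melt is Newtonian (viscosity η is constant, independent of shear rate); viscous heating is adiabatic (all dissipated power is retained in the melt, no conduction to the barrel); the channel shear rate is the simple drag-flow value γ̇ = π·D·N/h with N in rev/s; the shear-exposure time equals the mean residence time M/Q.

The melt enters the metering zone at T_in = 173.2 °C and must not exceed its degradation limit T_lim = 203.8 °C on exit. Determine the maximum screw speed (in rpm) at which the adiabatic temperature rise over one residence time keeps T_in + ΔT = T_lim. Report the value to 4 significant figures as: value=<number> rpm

Throughput in SI: Q_s = 268.6 kg/h ÷ 3600 s/h = 0.0746111 kg/s
Mean residence time: t_res = M/Q_s = 10.31 kg / 0.0746111 kg/s = 138.183 s
Convert to metres: D = 0.1364 m, h = 0.00866 m
ΔT_a = T_lim − T_in = 203.8 °C − 173.2 °C = 30.6 K
Invert ΔT = ηγ̇²t_res/(ρcp) for γ̇: γ̇_max² = ΔT_a ρ cp / (η t_res) = 30.6·1221·2129 / (1297·138.183) = 443.831 s⁻²
Take the square root: γ̇_max = √(443.831) = 21.0673 s⁻¹
N_max = γ̇_max h / (πD) = 21.0673·0.00866/(π·0.1364) = 0.425758 rev/s → ×60 = 25.5455 rpm

value=25.55 rpm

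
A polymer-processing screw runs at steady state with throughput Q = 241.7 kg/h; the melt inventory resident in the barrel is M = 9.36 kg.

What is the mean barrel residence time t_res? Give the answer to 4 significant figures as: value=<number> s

value=139.4 s

Convert throughput: Q = 241.7 kg/h = 241.7/3600 = 0.0671389 kg/s
t_res = M / Q_s = 9.36 ÷ 0.0671389 = 139.412 s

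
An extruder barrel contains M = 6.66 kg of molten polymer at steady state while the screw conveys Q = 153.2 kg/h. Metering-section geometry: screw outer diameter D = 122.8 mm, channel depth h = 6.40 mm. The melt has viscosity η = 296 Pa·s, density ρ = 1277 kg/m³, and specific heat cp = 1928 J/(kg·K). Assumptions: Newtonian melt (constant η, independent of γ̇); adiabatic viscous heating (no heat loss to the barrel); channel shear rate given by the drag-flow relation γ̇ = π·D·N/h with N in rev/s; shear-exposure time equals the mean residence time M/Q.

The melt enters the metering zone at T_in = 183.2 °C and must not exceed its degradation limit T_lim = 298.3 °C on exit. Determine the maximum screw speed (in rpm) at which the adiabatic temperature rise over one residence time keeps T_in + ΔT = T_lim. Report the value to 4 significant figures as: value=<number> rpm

value=77.85 rpm

Q_s = Q / 3600 = 153.2 / 3600 = 0.0425556 kg/s
t_res = M / Q_s = 6.66 / 0.0425556 = 156.501 s
D = 122.8 mm = 0.1228 m;  h = 6.40 mm = 0.0064 m
ΔT_a = T_lim − T_in = 298.3 °C − 183.2 °C = 115.1 K
Invert ΔT = ηγ̇²t_res/(ρcp) for γ̇: γ̇_max² = ΔT_a ρ cp / (η t_res) = 115.1·1277·1928 / (296·156.501) = 6117.35 s⁻²
γ̇_max = √6117.35 = 78.2135 s⁻¹
Solve γ̇ = πDN/h for N: N_max = γ̇_max·h/(π·D) = 78.2135 × 0.0064 / (π × 0.1228) = 1.29752 rev/s = 77.8511 rpm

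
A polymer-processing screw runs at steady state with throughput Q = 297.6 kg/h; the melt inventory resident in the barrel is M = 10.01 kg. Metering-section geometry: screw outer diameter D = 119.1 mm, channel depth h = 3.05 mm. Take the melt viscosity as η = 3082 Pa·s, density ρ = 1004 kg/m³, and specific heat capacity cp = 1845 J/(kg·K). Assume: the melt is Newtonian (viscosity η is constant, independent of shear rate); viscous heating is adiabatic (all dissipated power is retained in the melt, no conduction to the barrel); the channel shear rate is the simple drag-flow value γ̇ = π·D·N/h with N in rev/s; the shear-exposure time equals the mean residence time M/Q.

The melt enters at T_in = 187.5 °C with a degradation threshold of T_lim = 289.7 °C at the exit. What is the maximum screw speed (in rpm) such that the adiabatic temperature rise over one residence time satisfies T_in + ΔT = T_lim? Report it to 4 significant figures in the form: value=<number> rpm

Convert throughput: Q = 297.6 kg/h = 297.6/3600 = 0.0826667 kg/s
t_res = M / Q_s = 10.01 ÷ 0.0826667 = 121.089 s
Geometry in SI: D = 119.1 mm → 0.1191 m, h = 3.05 mm → 0.00305 m
ΔT_a = T_lim − T_in = 289.7 °C − 187.5 °C = 102.2 K
γ̇_max² = ΔT_a·ρ·cp / (η·t_res) = [102.2 × 1004 × 1845] / [3082 × 121.089] = 507.276 s⁻²
γ̇_max = √507.276 = 22.5228 s⁻¹
N_max = γ̇_max h / (πD) = 22.5228·0.00305/(π·0.1191) = 0.183595 rev/s → ×60 = 11.0157 rpm

value=11.02 rpm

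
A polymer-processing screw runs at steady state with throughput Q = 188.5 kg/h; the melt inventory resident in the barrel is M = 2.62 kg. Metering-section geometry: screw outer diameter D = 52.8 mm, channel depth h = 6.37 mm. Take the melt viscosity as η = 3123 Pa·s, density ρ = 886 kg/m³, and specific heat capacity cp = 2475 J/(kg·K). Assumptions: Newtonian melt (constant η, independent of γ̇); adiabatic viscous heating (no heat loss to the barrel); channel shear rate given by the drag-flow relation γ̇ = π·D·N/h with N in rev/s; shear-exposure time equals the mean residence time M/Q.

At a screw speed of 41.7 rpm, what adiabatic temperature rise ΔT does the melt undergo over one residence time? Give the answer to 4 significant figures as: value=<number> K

Q_s = Q / 3600 = 188.5 / 3600 = 0.0523611 kg/s
Mean residence time: t_res = M/Q_s = 2.62 kg / 0.0523611 kg/s = 50.0371 s
Geometry in metres: D = 52.8 mm → 0.0528 m, h = 6.37 mm → 0.00637 m; screw speed N = 41.7 rpm = 0.695 rev/s
Shear rate: γ̇ = πDN/h = π·0.0528·0.695/0.00637 = 18.0979 s⁻¹
ΔT = η·γ̇²·t_res / (ρ·cp) = 3123 · (18.0979)² · 50.0371 / (886 · 2475) = 23.3407 K

value=23.34 K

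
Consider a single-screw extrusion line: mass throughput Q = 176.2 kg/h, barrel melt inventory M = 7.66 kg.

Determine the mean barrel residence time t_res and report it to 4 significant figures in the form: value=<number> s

value=156.5 s

Throughput in SI: Q_s = 176.2 kg/h ÷ 3600 s/h = 0.0489444 kg/s
Mean residence time: t_res = M/Q_s = 7.66 kg / 0.0489444 kg/s = 156.504 s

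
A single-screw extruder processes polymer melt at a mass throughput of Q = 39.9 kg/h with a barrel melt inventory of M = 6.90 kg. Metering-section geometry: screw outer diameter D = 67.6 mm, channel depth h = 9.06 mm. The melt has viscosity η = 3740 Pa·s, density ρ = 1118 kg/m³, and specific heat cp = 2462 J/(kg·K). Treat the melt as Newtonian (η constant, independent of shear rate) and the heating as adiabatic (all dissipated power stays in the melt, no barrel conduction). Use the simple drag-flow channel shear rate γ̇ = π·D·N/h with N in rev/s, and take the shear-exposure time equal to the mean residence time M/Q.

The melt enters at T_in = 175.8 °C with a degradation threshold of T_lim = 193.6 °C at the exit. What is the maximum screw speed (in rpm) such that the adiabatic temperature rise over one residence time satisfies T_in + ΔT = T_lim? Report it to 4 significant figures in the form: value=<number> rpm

Throughput in SI: Q_s = 39.9 kg/h ÷ 3600 s/h = 0.0110833 kg/s
Mean residence time: t_res = M/Q_s = 6.90 kg / 0.0110833 kg/s = 622.556 s
D = 67.6 mm = 0.0676 m;  h = 9.06 mm = 0.00906 m
ΔT_a = T_lim − T_in = 193.6 − 175.8 = 17.8 K
γ̇_max² = ΔT_a·ρ·cp / (η·t_res) = [17.8 × 1118 × 2462] / [3740 × 622.556] = 21.0426 s⁻²
γ̇_max = √21.0426 = 4.58722 s⁻¹
N_max = γ̇_max h / (πD) = 4.58722·0.00906/(π·0.0676) = 0.195696 rev/s → ×60 = 11.7417 rpm

value=11.74 rpm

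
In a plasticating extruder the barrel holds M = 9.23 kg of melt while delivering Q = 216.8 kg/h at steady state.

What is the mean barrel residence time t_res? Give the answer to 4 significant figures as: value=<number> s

Throughput in SI: Q_s = 216.8 kg/h ÷ 3600 s/h = 0.0602222 kg/s
Mean residence time: t_res = M/Q_s = 9.23 kg / 0.0602222 kg/s = 153.266 s

value=153.3 s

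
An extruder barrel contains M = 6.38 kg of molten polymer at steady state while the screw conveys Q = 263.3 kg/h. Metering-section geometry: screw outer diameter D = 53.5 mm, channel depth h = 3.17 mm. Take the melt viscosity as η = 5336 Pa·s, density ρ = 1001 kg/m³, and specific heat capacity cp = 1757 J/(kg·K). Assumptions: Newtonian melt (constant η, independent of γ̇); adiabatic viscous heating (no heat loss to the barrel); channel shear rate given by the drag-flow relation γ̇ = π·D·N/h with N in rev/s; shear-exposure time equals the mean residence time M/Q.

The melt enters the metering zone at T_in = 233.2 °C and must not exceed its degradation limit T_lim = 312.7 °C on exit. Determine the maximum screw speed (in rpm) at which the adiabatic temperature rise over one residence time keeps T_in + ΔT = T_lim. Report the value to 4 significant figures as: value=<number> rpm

Q_s = Q / 3600 = 263.3 / 3600 = 0.0731389 kg/s
t_res = M / Q_s = 6.38 ÷ 0.0731389 = 87.2313 s
D = 53.5 mm = 0.0535 m;  h = 3.17 mm = 0.00317 m
ΔT_a = T_lim − T_in = 312.7 − 233.2 = 79.5 K
γ̇_max² = ΔT_a·ρ·cp / (η·t_res) = [79.5 × 1001 × 1757] / [5336 × 87.2313] = 300.39 s⁻²
γ̇_max = √300.39 = 17.3317 s⁻¹
N_max = γ̇_max h / (πD) = 17.3317·0.00317/(π·0.0535) = 0.326887 rev/s → ×60 = 19.6132 rpm

value=19.61 rpm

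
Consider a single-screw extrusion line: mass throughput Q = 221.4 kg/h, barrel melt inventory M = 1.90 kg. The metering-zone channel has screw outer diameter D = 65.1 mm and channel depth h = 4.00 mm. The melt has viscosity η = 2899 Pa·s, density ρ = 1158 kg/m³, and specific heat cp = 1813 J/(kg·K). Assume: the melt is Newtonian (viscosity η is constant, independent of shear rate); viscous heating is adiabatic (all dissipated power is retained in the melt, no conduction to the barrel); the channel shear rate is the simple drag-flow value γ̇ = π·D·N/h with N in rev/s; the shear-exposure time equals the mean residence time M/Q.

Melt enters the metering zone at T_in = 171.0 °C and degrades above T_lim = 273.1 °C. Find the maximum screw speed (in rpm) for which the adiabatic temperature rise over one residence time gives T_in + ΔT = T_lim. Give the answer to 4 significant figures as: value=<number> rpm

value=57.41 rpm

Convert throughput: Q = 221.4 kg/h = 221.4/3600 = 0.0615 kg/s
Mean residence time: t_res = M/Q_s = 1.90 kg / 0.0615 kg/s = 30.8943 s
Convert to metres: D = 0.0651 m, h = 0.004 m
ΔT_a = T_lim − T_in = 273.1 − 171.0 = 102.1 K
γ̇_max² = ΔT_a·ρ·cp / (η·t_res) = [102.1 × 1158 × 1813] / [2899 × 30.8943] = 2393.35 s⁻²
Take the square root: γ̇_max = √(2393.35) = 48.9218 s⁻¹
Solve γ̇ = πDN/h for N: N_max = γ̇_max·h/(π·D) = 48.9218 × 0.004 / (π × 0.0651) = 0.956823 rev/s = 57.4094 rpm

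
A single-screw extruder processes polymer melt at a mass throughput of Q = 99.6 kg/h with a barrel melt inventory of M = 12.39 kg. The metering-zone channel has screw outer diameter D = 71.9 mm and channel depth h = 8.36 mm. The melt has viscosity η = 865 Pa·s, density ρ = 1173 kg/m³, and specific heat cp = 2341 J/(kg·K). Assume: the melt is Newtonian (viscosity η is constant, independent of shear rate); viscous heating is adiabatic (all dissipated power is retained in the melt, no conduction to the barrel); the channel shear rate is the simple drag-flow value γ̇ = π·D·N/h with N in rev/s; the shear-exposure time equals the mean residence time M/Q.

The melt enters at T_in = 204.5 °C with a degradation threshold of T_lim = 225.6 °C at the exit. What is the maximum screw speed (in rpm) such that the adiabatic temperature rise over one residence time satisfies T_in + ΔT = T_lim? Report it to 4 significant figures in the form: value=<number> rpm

value=27.16 rpm

Throughput in SI: Q_s = 99.6 kg/h ÷ 3600 s/h = 0.0276667 kg/s
t_res = M / Q_s = 12.39 / 0.0276667 = 447.831 s
Geometry in SI: D = 71.9 mm → 0.0719 m, h = 8.36 mm → 0.00836 m
Allowable rise: ΔT_a = T_lim − T_in = 225.6 − 204.5 = 21.1 K
γ̇_max² = ΔT_a·ρ·cp / (η·t_res) = [21.1 × 1173 × 2341] / [865 × 447.831] = 149.572 s⁻²
γ̇_max = √149.572 = 12.23 s⁻¹
Solve γ̇ = πDN/h for N: N_max = γ̇_max·h/(π·D) = 12.23 × 0.00836 / (π × 0.0719) = 0.45264 rev/s = 27.1584 rpm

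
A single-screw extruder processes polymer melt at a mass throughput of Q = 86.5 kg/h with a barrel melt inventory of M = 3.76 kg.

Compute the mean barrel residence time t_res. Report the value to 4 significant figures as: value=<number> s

Convert throughput: Q = 86.5 kg/h = 86.5/3600 = 0.0240278 kg/s
t_res = M / Q_s = 3.76 ÷ 0.0240278 = 156.486 s

value=156.5 s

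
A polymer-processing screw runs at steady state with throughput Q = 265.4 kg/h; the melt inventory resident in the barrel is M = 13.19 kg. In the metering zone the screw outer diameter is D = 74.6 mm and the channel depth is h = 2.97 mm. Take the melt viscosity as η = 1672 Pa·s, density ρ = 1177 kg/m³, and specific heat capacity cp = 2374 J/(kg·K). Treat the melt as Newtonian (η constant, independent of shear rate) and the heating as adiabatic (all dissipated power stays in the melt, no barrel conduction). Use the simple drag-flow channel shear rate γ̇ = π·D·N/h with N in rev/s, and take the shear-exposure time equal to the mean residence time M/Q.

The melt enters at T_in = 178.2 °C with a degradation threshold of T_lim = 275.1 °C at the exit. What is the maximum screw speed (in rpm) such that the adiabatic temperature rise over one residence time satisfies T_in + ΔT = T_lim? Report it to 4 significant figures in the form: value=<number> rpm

value=22.88 rpm

Q_s = Q / 3600 = 265.4 / 3600 = 0.0737222 kg/s
Mean residence time: t_res = M/Q_s = 13.19 kg / 0.0737222 kg/s = 178.915 s
D = 74.6 mm = 0.0746 m;  h = 2.97 mm = 0.00297 m
ΔT_a = T_lim − T_in = 275.1 °C − 178.2 °C = 96.9 K
γ̇_max² = ΔT_a·ρ·cp/(η·t_res) = 96.9·1177·2374/(1672·178.915) = 905.104 s⁻²
γ̇_max = sqrt(905.104) = 30.0849 s⁻¹
N_max = γ̇_max·h / (π·D) = 30.0849 · 0.00297 / (π · 0.0746) = 0.381256 rev/s = 22.8754 rpm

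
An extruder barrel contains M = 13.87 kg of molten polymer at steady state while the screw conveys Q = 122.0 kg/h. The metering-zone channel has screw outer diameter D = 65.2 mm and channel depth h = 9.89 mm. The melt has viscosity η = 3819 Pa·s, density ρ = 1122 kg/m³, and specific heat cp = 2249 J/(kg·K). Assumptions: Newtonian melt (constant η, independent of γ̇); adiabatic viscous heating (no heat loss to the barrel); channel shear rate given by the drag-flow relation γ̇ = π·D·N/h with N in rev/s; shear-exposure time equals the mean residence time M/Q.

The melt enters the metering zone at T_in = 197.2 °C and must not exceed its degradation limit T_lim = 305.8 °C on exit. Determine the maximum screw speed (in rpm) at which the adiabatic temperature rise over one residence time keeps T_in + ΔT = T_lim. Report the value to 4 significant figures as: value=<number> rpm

Convert throughput: Q = 122.0 kg/h = 122.0/3600 = 0.0338889 kg/s
t_res = M / Q_s = 13.87 ÷ 0.0338889 = 409.279 s
Geometry in SI: D = 65.2 mm → 0.0652 m, h = 9.89 mm → 0.00989 m
Allowable rise: ΔT_a = T_lim − T_in = 305.8 − 197.2 = 108.6 K
Invert ΔT = ηγ̇²t_res/(ρcp) for γ̇: γ̇_max² = ΔT_a ρ cp / (η t_res) = 108.6·1122·2249 / (3819·409.279) = 175.325 s⁻²
γ̇_max = √175.325 = 13.241 s⁻¹
Solve γ̇ = πDN/h for N: N_max = γ̇_max·h/(π·D) = 13.241 × 0.00989 / (π × 0.0652) = 0.639323 rev/s = 38.3594 rpm

value=38.36 rpm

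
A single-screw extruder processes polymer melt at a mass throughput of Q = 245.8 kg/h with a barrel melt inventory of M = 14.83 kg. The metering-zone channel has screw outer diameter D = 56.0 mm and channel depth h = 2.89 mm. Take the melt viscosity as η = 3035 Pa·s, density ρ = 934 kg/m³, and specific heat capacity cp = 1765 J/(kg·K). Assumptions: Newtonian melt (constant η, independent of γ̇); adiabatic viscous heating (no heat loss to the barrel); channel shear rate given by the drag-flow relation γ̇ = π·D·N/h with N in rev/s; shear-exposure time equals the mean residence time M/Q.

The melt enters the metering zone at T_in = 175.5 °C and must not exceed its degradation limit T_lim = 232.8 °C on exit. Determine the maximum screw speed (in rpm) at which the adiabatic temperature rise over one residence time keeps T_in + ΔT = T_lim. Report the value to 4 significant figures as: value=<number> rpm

value=11.80 rpm

Q_s = Q / 3600 = 245.8 / 3600 = 0.0682778 kg/s
t_res = M / Q_s = 14.83 / 0.0682778 = 217.201 s
Convert to metres: D = 0.056 m, h = 0.00289 m
ΔT_a = T_lim − T_in = 232.8 − 175.5 = 57.3 K
γ̇_max² = ΔT_a·ρ·cp / (η·t_res) = [57.3 × 934 × 1765] / [3035 × 217.201] = 143.293 s⁻²
Take the square root: γ̇_max = √(143.293) = 11.9705 s⁻¹
N_max = γ̇_max h / (πD) = 11.9705·0.00289/(π·0.056) = 0.19664 rev/s → ×60 = 11.7984 rpm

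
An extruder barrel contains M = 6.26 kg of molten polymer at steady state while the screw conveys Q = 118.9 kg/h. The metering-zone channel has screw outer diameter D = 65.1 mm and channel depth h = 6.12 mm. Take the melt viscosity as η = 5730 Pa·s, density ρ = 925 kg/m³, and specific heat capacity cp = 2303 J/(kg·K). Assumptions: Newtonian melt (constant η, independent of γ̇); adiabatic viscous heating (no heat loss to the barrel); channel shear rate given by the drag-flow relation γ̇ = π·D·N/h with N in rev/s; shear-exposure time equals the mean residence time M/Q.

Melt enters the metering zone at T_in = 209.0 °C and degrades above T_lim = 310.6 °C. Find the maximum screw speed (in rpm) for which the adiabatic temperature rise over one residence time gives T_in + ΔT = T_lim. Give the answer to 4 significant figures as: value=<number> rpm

Q_s = Q / 3600 = 118.9 / 3600 = 0.0330278 kg/s
t_res = M / Q_s = 6.26 ÷ 0.0330278 = 189.537 s
D = 65.1 mm = 0.0651 m;  h = 6.12 mm = 0.00612 m
ΔT_a = T_lim − T_in = 310.6 °C − 209.0 °C = 101.6 K
Invert ΔT = ηγ̇²t_res/(ρcp) for γ̇: γ̇_max² = ΔT_a ρ cp / (η t_res) = 101.6·925·2303 / (5730·189.537) = 199.287 s⁻²
Take the square root: γ̇_max = √(199.287) = 14.1169 s⁻¹
N_max = γ̇_max·h / (π·D) = 14.1169 · 0.00612 / (π · 0.0651) = 0.422436 rev/s = 25.3461 rpm

value=25.35 rpm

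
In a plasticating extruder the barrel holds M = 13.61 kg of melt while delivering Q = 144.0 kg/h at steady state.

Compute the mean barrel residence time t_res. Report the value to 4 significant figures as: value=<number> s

value=340.2 s

Q_s = Q / 3600 = 144.0 / 3600 = 0.04 kg/s
t_res = M / Q_s = 13.61 ÷ 0.04 = 340.25 s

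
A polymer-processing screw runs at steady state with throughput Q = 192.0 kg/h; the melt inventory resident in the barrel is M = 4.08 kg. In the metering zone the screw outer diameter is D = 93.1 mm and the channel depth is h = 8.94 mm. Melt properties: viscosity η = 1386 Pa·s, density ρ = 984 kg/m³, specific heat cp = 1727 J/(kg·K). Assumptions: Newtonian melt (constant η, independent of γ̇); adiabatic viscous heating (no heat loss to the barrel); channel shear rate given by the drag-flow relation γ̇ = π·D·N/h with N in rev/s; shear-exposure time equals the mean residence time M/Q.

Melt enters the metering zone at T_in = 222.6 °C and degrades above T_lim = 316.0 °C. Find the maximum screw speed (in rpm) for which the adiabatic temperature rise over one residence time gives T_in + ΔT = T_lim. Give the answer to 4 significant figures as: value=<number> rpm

Throughput in SI: Q_s = 192.0 kg/h ÷ 3600 s/h = 0.0533333 kg/s
t_res = M / Q_s = 4.08 ÷ 0.0533333 = 76.5 s
Geometry in SI: D = 93.1 mm → 0.0931 m, h = 8.94 mm → 0.00894 m
ΔT_a = T_lim − T_in = 316.0 − 222.6 = 93.4 K
γ̇_max² = ΔT_a·ρ·cp/(η·t_res) = 93.4·984·1727/(1386·76.5) = 1496.96 s⁻²
Take the square root: γ̇_max = √(1496.96) = 38.6905 s⁻¹
Solve γ̇ = πDN/h for N: N_max = γ̇_max·h/(π·D) = 38.6905 × 0.00894 / (π × 0.0931) = 1.18261 rev/s = 70.9568 rpm

value=70.96 rpm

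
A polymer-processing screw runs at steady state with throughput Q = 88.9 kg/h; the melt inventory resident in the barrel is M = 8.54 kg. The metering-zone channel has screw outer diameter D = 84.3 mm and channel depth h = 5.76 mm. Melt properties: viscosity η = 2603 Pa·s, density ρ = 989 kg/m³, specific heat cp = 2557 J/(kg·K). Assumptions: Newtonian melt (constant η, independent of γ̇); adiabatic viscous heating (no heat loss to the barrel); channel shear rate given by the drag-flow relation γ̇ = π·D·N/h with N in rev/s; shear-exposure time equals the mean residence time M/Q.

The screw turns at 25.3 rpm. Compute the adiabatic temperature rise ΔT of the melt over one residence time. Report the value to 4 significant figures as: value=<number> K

value=133.8 K

Convert throughput: Q = 88.9 kg/h = 88.9/3600 = 0.0246944 kg/s
t_res = M / Q_s = 8.54 / 0.0246944 = 345.827 s
Geometry in metres: D = 84.3 mm → 0.0843 m, h = 5.76 mm → 0.00576 m; screw speed N = 25.3 rpm = 0.421667 rev/s
γ̇ = π D N / h = (π)(0.0843)(0.421667) / 0.00576 = 19.3876 s⁻¹
ΔT = η·γ̇²·t_res/(ρ·cp) = [2603 × 19.3876² × 345.827] / [989 × 2557] = 133.799 K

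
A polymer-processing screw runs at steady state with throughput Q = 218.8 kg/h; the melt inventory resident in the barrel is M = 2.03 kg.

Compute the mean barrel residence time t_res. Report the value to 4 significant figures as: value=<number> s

value=33.40 s

Throughput in SI: Q_s = 218.8 kg/h ÷ 3600 s/h = 0.0607778 kg/s
t_res = M / Q_s = 2.03 ÷ 0.0607778 = 33.4004 s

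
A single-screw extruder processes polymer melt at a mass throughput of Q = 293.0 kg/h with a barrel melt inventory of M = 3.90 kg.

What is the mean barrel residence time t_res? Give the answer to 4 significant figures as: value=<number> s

value=47.92 s

Convert throughput: Q = 293.0 kg/h = 293.0/3600 = 0.0813889 kg/s
t_res = M / Q_s = 3.90 / 0.0813889 = 47.9181 s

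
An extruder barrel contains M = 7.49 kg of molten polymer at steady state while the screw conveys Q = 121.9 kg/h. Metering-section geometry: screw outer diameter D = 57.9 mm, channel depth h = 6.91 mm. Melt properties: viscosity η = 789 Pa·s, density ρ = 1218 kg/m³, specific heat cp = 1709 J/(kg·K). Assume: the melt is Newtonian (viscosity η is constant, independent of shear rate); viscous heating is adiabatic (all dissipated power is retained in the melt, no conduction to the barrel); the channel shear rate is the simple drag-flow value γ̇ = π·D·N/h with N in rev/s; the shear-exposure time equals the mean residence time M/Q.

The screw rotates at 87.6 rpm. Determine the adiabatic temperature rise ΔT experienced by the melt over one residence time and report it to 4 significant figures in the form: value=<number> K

Throughput in SI: Q_s = 121.9 kg/h ÷ 3600 s/h = 0.0338611 kg/s
t_res = M / Q_s = 7.49 / 0.0338611 = 221.198 s
Geometry in metres: D = 57.9 mm → 0.0579 m, h = 6.91 mm → 0.00691 m; screw speed N = 87.6 rpm = 1.46 rev/s
Shear rate: γ̇ = πDN/h = π·0.0579·1.46/0.00691 = 38.4329 s⁻¹
Adiabatic rise: ΔT = η γ̇² t_res / (ρ cp) = 789·(38.4329)²·221.198 / (1218·1709) = 123.844 K

value=123.8 K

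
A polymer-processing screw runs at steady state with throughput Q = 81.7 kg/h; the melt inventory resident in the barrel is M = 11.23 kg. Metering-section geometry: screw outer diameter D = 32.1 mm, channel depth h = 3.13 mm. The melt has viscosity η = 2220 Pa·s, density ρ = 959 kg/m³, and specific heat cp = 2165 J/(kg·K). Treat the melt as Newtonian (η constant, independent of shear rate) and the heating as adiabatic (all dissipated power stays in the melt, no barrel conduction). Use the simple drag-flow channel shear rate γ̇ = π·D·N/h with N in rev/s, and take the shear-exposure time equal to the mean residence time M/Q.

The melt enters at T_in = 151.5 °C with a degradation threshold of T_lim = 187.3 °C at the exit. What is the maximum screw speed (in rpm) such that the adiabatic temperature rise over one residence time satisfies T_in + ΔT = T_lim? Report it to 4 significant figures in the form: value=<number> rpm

Throughput in SI: Q_s = 81.7 kg/h ÷ 3600 s/h = 0.0226944 kg/s
t_res = M / Q_s = 11.23 ÷ 0.0226944 = 494.835 s
D = 32.1 mm = 0.0321 m;  h = 3.13 mm = 0.00313 m
ΔT_a = T_lim − T_in = 187.3 °C − 151.5 °C = 35.8 K
Invert ΔT = ηγ̇²t_res/(ρcp) for γ̇: γ̇_max² = ΔT_a ρ cp / (η t_res) = 35.8·959·2165 / (2220·494.835) = 67.6622 s⁻²
γ̇_max = sqrt(67.6622) = 8.22571 s⁻¹
N_max = γ̇_max h / (πD) = 8.22571·0.00313/(π·0.0321) = 0.255307 rev/s → ×60 = 15.3184 rpm

value=15.32 rpm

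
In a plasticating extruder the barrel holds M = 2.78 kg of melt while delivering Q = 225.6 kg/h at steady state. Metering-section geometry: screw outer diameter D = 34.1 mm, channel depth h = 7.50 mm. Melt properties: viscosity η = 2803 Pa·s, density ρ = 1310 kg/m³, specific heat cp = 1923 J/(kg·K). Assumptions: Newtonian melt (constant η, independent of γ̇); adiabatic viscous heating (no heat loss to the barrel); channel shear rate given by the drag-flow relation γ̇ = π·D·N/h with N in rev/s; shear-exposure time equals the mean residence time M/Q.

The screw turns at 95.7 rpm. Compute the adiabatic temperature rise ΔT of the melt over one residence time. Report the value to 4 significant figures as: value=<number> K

value=25.62 K

Q_s = Q / 3600 = 225.6 / 3600 = 0.0626667 kg/s
Mean residence time: t_res = M/Q_s = 2.78 kg / 0.0626667 kg/s = 44.3617 s
Convert to SI: D = 0.0341 m, h = 0.0075 m, N = 95.7/60 = 1.595 rev/s
γ̇ = π D N / h = (π)(0.0341)(1.595) / 0.0075 = 22.7826 s⁻¹
ΔT = η·γ̇²·t_res / (ρ·cp) = 2803 · (22.7826)² · 44.3617 / (1310 · 1923) = 25.6205 K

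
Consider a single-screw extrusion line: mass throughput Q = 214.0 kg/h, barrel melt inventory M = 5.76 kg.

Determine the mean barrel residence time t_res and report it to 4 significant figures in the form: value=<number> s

Throughput in SI: Q_s = 214.0 kg/h ÷ 3600 s/h = 0.0594444 kg/s
t_res = M / Q_s = 5.76 ÷ 0.0594444 = 96.8972 s

value=96.90 s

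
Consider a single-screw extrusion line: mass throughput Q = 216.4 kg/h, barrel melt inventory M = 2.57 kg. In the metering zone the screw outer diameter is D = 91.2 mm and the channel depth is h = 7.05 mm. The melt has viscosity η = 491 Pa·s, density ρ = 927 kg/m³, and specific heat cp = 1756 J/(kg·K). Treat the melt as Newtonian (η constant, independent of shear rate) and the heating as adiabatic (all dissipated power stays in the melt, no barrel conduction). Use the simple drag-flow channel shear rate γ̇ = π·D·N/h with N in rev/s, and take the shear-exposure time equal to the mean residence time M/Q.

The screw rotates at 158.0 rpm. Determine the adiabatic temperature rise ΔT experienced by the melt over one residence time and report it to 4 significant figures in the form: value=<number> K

Convert throughput: Q = 216.4 kg/h = 216.4/3600 = 0.0601111 kg/s
t_res = M / Q_s = 2.57 / 0.0601111 = 42.7542 s
D = 91.2 mm = 0.0912 m;  h = 7.05 mm = 0.00705 m;  N = 158.0 rpm / 60 = 2.63333 rev/s
Shear rate: γ̇ = πDN/h = π·0.0912·2.63333/0.00705 = 107.019 s⁻¹
ΔT = η·γ̇²·t_res / (ρ·cp) = 491 · (107.019)² · 42.7542 / (927 · 1756) = 147.699 K

value=147.7 K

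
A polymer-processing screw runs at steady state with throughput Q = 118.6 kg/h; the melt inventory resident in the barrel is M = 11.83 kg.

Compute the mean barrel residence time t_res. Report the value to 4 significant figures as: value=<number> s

Convert throughput: Q = 118.6 kg/h = 118.6/3600 = 0.0329444 kg/s
t_res = M / Q_s = 11.83 / 0.0329444 = 359.089 s

value=359.1 s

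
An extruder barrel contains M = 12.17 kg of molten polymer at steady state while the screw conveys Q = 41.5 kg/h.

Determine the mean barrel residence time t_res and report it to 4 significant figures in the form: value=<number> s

Convert throughput: Q = 41.5 kg/h = 41.5/3600 = 0.0115278 kg/s
t_res = M / Q_s = 12.17 ÷ 0.0115278 = 1055.71 s

value=1056. s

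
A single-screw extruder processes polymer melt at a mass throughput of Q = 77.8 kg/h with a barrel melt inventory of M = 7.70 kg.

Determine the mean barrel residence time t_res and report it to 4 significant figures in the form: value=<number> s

value=356.3 s

Convert throughput: Q = 77.8 kg/h = 77.8/3600 = 0.0216111 kg/s
Mean residence time: t_res = M/Q_s = 7.70 kg / 0.0216111 kg/s = 356.298 s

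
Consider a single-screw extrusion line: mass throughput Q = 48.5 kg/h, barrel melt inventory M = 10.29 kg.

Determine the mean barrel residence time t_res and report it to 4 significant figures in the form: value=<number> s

value=763.8 s

Throughput in SI: Q_s = 48.5 kg/h ÷ 3600 s/h = 0.0134722 kg/s
Mean residence time: t_res = M/Q_s = 10.29 kg / 0.0134722 kg/s = 763.794 s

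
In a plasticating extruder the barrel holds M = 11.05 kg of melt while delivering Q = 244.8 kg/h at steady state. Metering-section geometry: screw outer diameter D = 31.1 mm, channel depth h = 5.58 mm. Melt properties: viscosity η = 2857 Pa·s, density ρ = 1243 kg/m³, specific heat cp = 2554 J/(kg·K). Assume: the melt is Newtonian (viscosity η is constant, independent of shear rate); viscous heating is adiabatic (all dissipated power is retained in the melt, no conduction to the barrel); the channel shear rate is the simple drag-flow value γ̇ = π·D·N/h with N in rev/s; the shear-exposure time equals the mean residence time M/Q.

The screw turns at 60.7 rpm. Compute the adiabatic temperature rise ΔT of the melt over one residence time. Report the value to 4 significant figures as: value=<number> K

Convert throughput: Q = 244.8 kg/h = 244.8/3600 = 0.068 kg/s
Mean residence time: t_res = M/Q_s = 11.05 kg / 0.068 kg/s = 162.5 s
Geometry in metres: D = 31.1 mm → 0.0311 m, h = 5.58 mm → 0.00558 m; screw speed N = 60.7 rpm = 1.01167 rev/s
γ̇ = π·D·N / h = π · 0.0311 · 1.01167 / 0.00558 = 17.7139 s⁻¹
Adiabatic rise: ΔT = η γ̇² t_res / (ρ cp) = 2857·(17.7139)²·162.5 / (1243·2554) = 45.8879 K

value=45.89 K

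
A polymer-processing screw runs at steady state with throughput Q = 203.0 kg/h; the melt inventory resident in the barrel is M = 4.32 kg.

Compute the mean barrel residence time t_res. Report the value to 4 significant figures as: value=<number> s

Convert throughput: Q = 203.0 kg/h = 203.0/3600 = 0.0563889 kg/s
Mean residence time: t_res = M/Q_s = 4.32 kg / 0.0563889 kg/s = 76.6108 s

value=76.61 s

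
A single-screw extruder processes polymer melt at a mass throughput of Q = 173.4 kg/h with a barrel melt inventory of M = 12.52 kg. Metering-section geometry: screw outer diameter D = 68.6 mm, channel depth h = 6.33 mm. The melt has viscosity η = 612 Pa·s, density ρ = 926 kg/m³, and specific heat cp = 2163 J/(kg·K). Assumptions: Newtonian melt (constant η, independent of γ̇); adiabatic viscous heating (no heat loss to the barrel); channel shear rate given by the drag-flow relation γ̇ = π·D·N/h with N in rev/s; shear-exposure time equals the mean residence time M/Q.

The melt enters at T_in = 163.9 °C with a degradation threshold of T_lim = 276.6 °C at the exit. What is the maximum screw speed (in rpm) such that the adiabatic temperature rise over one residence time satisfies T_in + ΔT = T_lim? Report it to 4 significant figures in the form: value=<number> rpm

Throughput in SI: Q_s = 173.4 kg/h ÷ 3600 s/h = 0.0481667 kg/s
t_res = M / Q_s = 12.52 / 0.0481667 = 259.931 s
D = 68.6 mm = 0.0686 m;  h = 6.33 mm = 0.00633 m
ΔT_a = T_lim − T_in = 276.6 − 163.9 = 112.7 K
γ̇_max² = ΔT_a·ρ·cp / (η·t_res) = [112.7 × 926 × 2163] / [612 × 259.931] = 1419 s⁻²
Take the square root: γ̇_max = √(1419) = 37.6696 s⁻¹
N_max = γ̇_max·h / (π·D) = 37.6696 · 0.00633 / (π · 0.0686) = 1.10642 rev/s = 66.3853 rpm

value=66.39 rpm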